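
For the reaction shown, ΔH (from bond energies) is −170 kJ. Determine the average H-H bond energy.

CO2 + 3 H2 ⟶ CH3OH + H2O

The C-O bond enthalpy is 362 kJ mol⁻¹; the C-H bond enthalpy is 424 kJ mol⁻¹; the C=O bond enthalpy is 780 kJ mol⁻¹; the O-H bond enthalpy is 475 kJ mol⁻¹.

Let D be the H-H bond energy.
Σ(broken) = 2×780 + 3×D = 1560 + 3D
Σ(formed) = 3×424 + 1×362 + 3×475 = 3059
ΔH = Σ(broken) − Σ(formed) = (1560 + 3D) − (3059) = −1499 + 3D
Setting this equal to −170 kJ gives 3D = 1329, so D = 443 kJ/mol.

D(H-H) ≈ 443 kJ/mol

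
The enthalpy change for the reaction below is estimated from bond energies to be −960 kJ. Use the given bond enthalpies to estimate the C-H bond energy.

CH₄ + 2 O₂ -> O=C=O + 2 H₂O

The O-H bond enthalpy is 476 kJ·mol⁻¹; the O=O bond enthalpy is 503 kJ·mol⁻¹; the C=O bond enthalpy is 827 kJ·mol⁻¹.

D(C-H) ≈ 398 kJ/mol

Let D be the C-H bond energy.
Σ(broken) = 4×D + 2×503 = 1006 + 4D
Σ(formed) = 2×827 + 4×476 = 3558
ΔH = Σ(broken) − Σ(formed) = (1006 + 4D) − (3558) = −2552 + 4D
Setting this equal to −960 kJ gives 4D = 1592, so D = 398 kJ/mol.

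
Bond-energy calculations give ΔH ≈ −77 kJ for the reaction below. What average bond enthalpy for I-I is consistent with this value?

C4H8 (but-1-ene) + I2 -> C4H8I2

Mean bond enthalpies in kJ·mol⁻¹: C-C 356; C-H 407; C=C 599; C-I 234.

D(I-I) ≈ 148 kJ/mol

Let D be the I-I bond energy.
Σ(broken) = 2×356 + 8×407 + 1×599 + 1×D = 4567 + D
Σ(formed) = 3×356 + 8×407 + 2×234 = 4792
ΔH = Σ(broken) − Σ(formed) = (4567 + D) − (4792) = −225 + D
Setting this equal to −77 kJ gives D = 148 kJ/mol.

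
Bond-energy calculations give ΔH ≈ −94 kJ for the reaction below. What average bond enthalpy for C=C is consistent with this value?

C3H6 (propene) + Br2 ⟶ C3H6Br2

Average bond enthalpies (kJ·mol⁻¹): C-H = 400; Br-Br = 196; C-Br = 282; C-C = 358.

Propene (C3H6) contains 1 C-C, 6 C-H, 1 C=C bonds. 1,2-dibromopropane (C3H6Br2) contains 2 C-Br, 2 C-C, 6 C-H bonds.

Let D be the C=C bond energy.
Σ(broken) = 1×196 + 1×358 + 6×400 + 1×D = 2954 + D
Σ(formed) = 2×282 + 2×358 + 6×400 = 3680
ΔH = Σ(broken) − Σ(formed) = (2954 + D) − (3680) = −726 + D
Setting this equal to −94 kJ gives D = 632 kJ/mol.

D(C=C) ≈ 632 kJ/mol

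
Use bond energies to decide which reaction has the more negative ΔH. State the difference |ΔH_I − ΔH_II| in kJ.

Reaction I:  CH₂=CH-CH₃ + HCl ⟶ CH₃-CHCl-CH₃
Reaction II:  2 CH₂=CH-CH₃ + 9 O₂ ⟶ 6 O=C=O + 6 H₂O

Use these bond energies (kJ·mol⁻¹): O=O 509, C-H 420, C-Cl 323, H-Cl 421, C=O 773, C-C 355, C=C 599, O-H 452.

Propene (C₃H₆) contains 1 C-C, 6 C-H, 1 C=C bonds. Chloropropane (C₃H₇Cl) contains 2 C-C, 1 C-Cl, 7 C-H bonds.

Reaction II, by 3093 kJ

Reaction I:
  Bonds broken (reactants):
    C-C: 1 × 355 = 355
    C-H: 6 × 420 = 2520
    C=C: 1 × 599 = 599
    H-Cl: 1 × 421 = 421
    Σ(broken) = 3895 kJ
  Bonds formed (products):
    C-C: 2 × 355 = 710
    C-Cl: 1 × 323 = 323
    C-H: 7 × 420 = 2940
    Σ(formed) = 3973 kJ
  ΔH_I = 3895 − 3973 = −78 kJ
Reaction II:
  Bonds broken (reactants):
    C-C: 2 × 355 = 710
    C-H: 12 × 420 = 5040
    C=C: 2 × 599 = 1198
    O=O: 9 × 509 = 4581
    Σ(broken) = 11529 kJ
  Bonds formed (products):
    C=O: 12 × 773 = 9276
    O-H: 12 × 452 = 5424
    Σ(formed) = 14700 kJ
  ΔH_II = 11529 − 14700 = −3171 kJ
ΔH_I − ΔH_II = +3093 kJ, so reaction II has the more negative ΔH; |ΔH_I − ΔH_II| = 3093 kJ.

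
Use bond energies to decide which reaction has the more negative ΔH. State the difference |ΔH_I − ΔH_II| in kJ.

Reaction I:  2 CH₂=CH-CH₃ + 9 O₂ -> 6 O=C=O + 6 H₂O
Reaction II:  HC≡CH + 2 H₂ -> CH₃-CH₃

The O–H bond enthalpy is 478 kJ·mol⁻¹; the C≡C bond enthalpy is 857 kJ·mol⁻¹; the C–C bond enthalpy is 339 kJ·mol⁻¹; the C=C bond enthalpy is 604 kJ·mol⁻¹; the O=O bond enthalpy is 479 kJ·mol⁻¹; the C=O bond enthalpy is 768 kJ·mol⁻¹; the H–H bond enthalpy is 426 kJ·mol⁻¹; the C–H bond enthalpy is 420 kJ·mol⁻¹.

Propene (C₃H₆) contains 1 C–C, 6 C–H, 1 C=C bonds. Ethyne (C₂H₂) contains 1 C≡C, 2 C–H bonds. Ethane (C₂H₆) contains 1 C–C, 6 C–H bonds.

Reaction I:
  Bonds broken (reactants):
    C–C: 2 × 339 = 678
    C–H: 12 × 420 = 5040
    C=C: 2 × 604 = 1208
    O=O: 9 × 479 = 4311
    Σ(broken) = 11237 kJ
  Bonds formed (products):
    C=O: 12 × 768 = 9216
    O–H: 12 × 478 = 5736
    Σ(formed) = 14952 kJ
  ΔH_I = 11237 − 14952 = −3715 kJ
Reaction II:
  Bonds broken (reactants):
    C≡C: 1 × 857 = 857
    C–H: 2 × 420 = 840
    H–H: 2 × 426 = 852
    Σ(broken) = 2549 kJ
  Bonds formed (products):
    C–C: 1 × 339 = 339
    C–H: 6 × 420 = 2520
    Σ(formed) = 2859 kJ
  ΔH_II = 2549 − 2859 = −310 kJ
ΔH_I − ΔH_II = −3405 kJ, so reaction I has the more negative ΔH; |ΔH_I − ΔH_II| = 3405 kJ.

Reaction I, by 3405 kJ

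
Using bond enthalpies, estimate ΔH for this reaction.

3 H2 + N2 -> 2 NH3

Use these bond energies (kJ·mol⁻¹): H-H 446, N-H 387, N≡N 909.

ΔH ≈ −75 kJ

Bonds broken (reactants):
  H-H: 3 × 446 = 1338
  N≡N: 1 × 909 = 909
  Σ(broken) = 2247 kJ
Bonds formed (products):
  N-H: 6 × 387 = 2322
  Σ(formed) = 2322 kJ
ΔH = Σ(broken) − Σ(formed) = 2247 − 2322 = −75 kJ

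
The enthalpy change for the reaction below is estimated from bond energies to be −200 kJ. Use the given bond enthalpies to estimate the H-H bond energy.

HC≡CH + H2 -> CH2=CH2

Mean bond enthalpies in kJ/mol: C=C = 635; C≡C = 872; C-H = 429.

Let D be the H-H bond energy.
Σ(broken) = 1×872 + 2×429 + 1×D = 1730 + D
Σ(formed) = 4×429 + 1×635 = 2351
ΔH = Σ(broken) − Σ(formed) = (1730 + D) − (2351) = −621 + D
Setting this equal to −200 kJ gives D = 421 kJ/mol.

D(H-H) ≈ 421 kJ/mol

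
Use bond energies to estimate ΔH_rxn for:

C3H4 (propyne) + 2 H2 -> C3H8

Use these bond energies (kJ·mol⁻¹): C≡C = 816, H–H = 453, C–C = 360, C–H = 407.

ΔH ≈ −266 kJ

Bonds broken (reactants):
  C≡C: 1 × 816 = 816
  C–C: 1 × 360 = 360
  C–H: 4 × 407 = 1628
  H–H: 2 × 453 = 906
  Σ(broken) = 3710 kJ
Bonds formed (products):
  C–C: 2 × 360 = 720
  C–H: 8 × 407 = 3256
  Σ(formed) = 3976 kJ
ΔH = Σ(broken) − Σ(formed) = 3710 − 3976 = −266 kJ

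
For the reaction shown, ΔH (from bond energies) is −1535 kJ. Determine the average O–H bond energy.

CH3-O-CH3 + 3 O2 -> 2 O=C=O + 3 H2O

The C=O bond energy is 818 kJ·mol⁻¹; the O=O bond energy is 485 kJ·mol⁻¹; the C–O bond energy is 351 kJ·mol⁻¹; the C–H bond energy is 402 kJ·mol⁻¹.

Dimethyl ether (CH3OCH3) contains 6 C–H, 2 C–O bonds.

D(O–H) ≈ 472 kJ/mol

Let D be the O–H bond energy.
Σ(broken) = 6×402 + 2×351 + 3×485 = 4569
Σ(formed) = 4×818 + 6×D = 3272 + 6D
ΔH = Σ(broken) − Σ(formed) = (4569) − (3272 + 6D) = +1297 − 6D
Setting this equal to −1535 kJ gives 6D = 2832, so D = 472 kJ/mol.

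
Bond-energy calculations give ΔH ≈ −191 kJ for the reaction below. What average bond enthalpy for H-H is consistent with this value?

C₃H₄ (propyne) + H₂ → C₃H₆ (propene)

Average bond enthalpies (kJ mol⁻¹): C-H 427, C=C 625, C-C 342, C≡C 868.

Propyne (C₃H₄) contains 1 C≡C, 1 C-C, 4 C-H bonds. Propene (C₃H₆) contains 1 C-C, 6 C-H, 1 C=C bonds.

D(H-H) ≈ 420 kJ/mol

Let D be the H-H bond energy.
Σ(broken) = 1×868 + 1×342 + 4×427 + 1×D = 2918 + D
Σ(formed) = 1×342 + 6×427 + 1×625 = 3529
ΔH = Σ(broken) − Σ(formed) = (2918 + D) − (3529) = −611 + D
Setting this equal to −191 kJ gives D = 420 kJ/mol.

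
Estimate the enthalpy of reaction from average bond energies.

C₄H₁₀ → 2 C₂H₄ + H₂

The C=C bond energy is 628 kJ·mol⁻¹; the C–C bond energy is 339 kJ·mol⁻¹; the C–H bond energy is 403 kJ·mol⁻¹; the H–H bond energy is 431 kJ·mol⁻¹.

ΔH ≈ +136 kJ

Bonds broken (reactants):
  C–C: 3 × 339 = 1017
  C–H: 10 × 403 = 4030
  Σ(broken) = 5047 kJ
Bonds formed (products):
  C–H: 8 × 403 = 3224
  C=C: 2 × 628 = 1256
  H–H: 1 × 431 = 431
  Σ(formed) = 4911 kJ
ΔH = Σ(broken) − Σ(formed) = 5047 − 4911 = +136 kJ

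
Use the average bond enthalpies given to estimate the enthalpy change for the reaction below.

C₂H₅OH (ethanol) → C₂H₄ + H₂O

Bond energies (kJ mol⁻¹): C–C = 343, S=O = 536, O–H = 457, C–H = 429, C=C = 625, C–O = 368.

Bonds broken (reactants):
  C–C: 1 × 343 = 343
  C–H: 5 × 429 = 2145
  C–O: 1 × 368 = 368
  O–H: 1 × 457 = 457
  Σ(broken) = 3313 kJ
Bonds formed (products):
  C–H: 4 × 429 = 1716
  C=C: 1 × 625 = 625
  O–H: 2 × 457 = 914
  Σ(formed) = 3255 kJ
ΔH = Σ(broken) − Σ(formed) = 3313 − 3255 = +58 kJ

ΔH ≈ +58 kJ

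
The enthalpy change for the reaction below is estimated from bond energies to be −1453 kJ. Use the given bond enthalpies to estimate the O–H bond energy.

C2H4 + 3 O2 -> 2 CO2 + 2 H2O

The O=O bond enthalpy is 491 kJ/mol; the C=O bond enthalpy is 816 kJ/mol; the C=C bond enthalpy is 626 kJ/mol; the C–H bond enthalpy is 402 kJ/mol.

D(O–H) ≈ 474 kJ/mol

Let D be the O–H bond energy.
Σ(broken) = 4×402 + 1×626 + 3×491 = 3707
Σ(formed) = 4×816 + 4×D = 3264 + 4D
ΔH = Σ(broken) − Σ(formed) = (3707) − (3264 + 4D) = +443 − 4D
Setting this equal to −1453 kJ gives 4D = 1896, so D = 474 kJ/mol.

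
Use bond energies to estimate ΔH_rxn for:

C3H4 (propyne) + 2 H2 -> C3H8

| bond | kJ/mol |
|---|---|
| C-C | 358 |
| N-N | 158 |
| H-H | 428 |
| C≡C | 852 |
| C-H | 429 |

Bonds broken (reactants):
  C≡C: 1 × 852 = 852
  C-C: 1 × 358 = 358
  C-H: 4 × 429 = 1716
  H-H: 2 × 428 = 856
  Σ(broken) = 3782 kJ
Bonds formed (products):
  C-C: 2 × 358 = 716
  C-H: 8 × 429 = 3432
  Σ(formed) = 4148 kJ
ΔH = Σ(broken) − Σ(formed) = 3782 − 4148 = −366 kJ

ΔH ≈ −366 kJ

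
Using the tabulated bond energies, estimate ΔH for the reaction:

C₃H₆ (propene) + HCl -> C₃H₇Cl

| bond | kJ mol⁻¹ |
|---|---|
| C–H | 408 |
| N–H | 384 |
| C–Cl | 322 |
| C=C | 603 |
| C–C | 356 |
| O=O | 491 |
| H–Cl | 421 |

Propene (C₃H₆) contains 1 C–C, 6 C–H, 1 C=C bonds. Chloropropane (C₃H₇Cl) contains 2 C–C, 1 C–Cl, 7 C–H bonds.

Bonds broken (reactants):
  C–C: 1 × 356 = 356
  C–H: 6 × 408 = 2448
  C=C: 1 × 603 = 603
  H–Cl: 1 × 421 = 421
  Σ(broken) = 3828 kJ
Bonds formed (products):
  C–C: 2 × 356 = 712
  C–Cl: 1 × 322 = 322
  C–H: 7 × 408 = 2856
  Σ(formed) = 3890 kJ
ΔH = Σ(broken) − Σ(formed) = 3828 − 3890 = −62 kJ

ΔH ≈ −62 kJ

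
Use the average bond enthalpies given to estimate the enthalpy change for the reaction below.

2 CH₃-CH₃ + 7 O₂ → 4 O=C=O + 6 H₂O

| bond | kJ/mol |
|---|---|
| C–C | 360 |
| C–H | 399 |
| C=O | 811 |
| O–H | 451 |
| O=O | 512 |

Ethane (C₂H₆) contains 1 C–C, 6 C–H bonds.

Bonds broken (reactants):
  C–C: 2 × 360 = 720
  C–H: 12 × 399 = 4788
  O=O: 7 × 512 = 3584
  Σ(broken) = 9092 kJ
Bonds formed (products):
  C=O: 8 × 811 = 6488
  O–H: 12 × 451 = 5412
  Σ(formed) = 11900 kJ
ΔH = Σ(broken) − Σ(formed) = 9092 − 11900 = −2808 kJ

ΔH ≈ −2808 kJ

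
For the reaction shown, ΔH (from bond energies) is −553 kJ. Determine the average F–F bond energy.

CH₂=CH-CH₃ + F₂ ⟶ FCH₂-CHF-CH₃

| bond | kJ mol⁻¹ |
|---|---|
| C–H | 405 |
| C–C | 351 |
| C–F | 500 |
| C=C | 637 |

Let D be the F–F bond energy.
Σ(broken) = 1×351 + 6×405 + 1×637 + 1×D = 3418 + D
Σ(formed) = 2×351 + 2×500 + 6×405 = 4132
ΔH = Σ(broken) − Σ(formed) = (3418 + D) − (4132) = −714 + D
Setting this equal to −553 kJ gives D = 161 kJ/mol.

D(F–F) ≈ 161 kJ/mol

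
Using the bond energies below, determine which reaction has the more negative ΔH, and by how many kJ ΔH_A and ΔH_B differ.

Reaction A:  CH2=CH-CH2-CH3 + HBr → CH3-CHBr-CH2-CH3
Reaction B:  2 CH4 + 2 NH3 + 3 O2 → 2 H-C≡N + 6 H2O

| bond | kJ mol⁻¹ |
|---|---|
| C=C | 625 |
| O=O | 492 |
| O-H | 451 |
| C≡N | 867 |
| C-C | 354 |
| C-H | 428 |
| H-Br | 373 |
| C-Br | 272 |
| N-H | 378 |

Reaction A:
  Bonds broken (reactants):
    C-C: 2 × 354 = 708
    C-H: 8 × 428 = 3424
    C=C: 1 × 625 = 625
    H-Br: 1 × 373 = 373
    Σ(broken) = 5130 kJ
  Bonds formed (products):
    C-Br: 1 × 272 = 272
    C-C: 3 × 354 = 1062
    C-H: 9 × 428 = 3852
    Σ(formed) = 5186 kJ
  ΔH_A = 5130 − 5186 = −56 kJ
Reaction B:
  Bonds broken (reactants):
    C-H: 8 × 428 = 3424
    N-H: 6 × 378 = 2268
    O=O: 3 × 492 = 1476
    Σ(broken) = 7168 kJ
  Bonds formed (products):
    C≡N: 2 × 867 = 1734
    C-H: 2 × 428 = 856
    O-H: 12 × 451 = 5412
    Σ(formed) = 8002 kJ
  ΔH_B = 7168 − 8002 = −834 kJ
ΔH_A − ΔH_B = +778 kJ, so reaction B has the more negative ΔH; |ΔH_A − ΔH_B| = 778 kJ.

Reaction B, by 778 kJ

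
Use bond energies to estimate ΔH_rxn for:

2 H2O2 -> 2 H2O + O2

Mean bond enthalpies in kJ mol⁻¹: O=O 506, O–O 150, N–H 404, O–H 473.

ΔH ≈ −206 kJ

Bonds broken (reactants):
  O–H: 4 × 473 = 1892
  O–O: 2 × 150 = 300
  Σ(broken) = 2192 kJ
Bonds formed (products):
  O–H: 4 × 473 = 1892
  O=O: 1 × 506 = 506
  Σ(formed) = 2398 kJ
ΔH = Σ(broken) − Σ(formed) = 2192 − 2398 = −206 kJ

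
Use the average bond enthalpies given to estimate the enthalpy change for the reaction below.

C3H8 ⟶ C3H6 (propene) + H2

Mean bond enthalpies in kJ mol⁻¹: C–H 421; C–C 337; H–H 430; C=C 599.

ΔH ≈ +150 kJ

Bonds broken (reactants):
  C–C: 2 × 337 = 674
  C–H: 8 × 421 = 3368
  Σ(broken) = 4042 kJ
Bonds formed (products):
  C–C: 1 × 337 = 337
  C–H: 6 × 421 = 2526
  C=C: 1 × 599 = 599
  H–H: 1 × 430 = 430
  Σ(formed) = 3892 kJ
ΔH = Σ(broken) − Σ(formed) = 4042 − 3892 = +150 kJ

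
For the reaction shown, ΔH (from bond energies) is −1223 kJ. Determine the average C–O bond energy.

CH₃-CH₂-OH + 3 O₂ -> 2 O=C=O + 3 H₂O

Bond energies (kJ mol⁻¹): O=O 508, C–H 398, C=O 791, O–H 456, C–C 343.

D(C–O) ≈ 364 kJ/mol

Let D be the C–O bond energy.
Σ(broken) = 1×343 + 5×398 + 1×D + 1×456 + 3×508 = 4313 + D
Σ(formed) = 4×791 + 6×456 = 5900
ΔH = Σ(broken) − Σ(formed) = (4313 + D) − (5900) = −1587 + D
Setting this equal to −1223 kJ gives D = 364 kJ/mol.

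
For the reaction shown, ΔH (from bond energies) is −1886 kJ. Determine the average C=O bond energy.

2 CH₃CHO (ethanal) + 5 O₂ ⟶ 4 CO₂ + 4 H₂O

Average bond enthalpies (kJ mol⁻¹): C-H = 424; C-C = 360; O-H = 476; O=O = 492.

Let D be the C=O bond energy.
Σ(broken) = 2×360 + 8×424 + 2×D + 5×492 = 6572 + 2D
Σ(formed) = 8×D + 8×476 = 3808 + 8D
ΔH = Σ(broken) − Σ(formed) = (6572 + 2D) − (3808 + 8D) = +2764 − 6D
Setting this equal to −1886 kJ gives 6D = 4650, so D = 775 kJ/mol.

D(C=O) ≈ 775 kJ/mol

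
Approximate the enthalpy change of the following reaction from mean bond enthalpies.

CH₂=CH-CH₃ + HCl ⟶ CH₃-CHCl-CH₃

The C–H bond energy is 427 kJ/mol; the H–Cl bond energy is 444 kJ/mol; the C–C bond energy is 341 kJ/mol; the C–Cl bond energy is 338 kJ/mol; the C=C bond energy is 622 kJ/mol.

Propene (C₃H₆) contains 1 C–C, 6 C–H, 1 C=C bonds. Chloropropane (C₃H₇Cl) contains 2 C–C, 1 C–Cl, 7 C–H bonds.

ΔH ≈ −40 kJ

Bonds broken (reactants):
  C–C: 1 × 341 = 341
  C–H: 6 × 427 = 2562
  C=C: 1 × 622 = 622
  H–Cl: 1 × 444 = 444
  Σ(broken) = 3969 kJ
Bonds formed (products):
  C–C: 2 × 341 = 682
  C–Cl: 1 × 338 = 338
  C–H: 7 × 427 = 2989
  Σ(formed) = 4009 kJ
ΔH = Σ(broken) − Σ(formed) = 3969 − 4009 = −40 kJ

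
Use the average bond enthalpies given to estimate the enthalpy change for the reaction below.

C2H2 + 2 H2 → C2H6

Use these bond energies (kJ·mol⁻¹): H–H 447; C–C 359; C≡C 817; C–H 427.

ΔH ≈ −356 kJ

Bonds broken (reactants):
  C≡C: 1 × 817 = 817
  C–H: 2 × 427 = 854
  H–H: 2 × 447 = 894
  Σ(broken) = 2565 kJ
Bonds formed (products):
  C–C: 1 × 359 = 359
  C–H: 6 × 427 = 2562
  Σ(formed) = 2921 kJ
ΔH = Σ(broken) − Σ(formed) = 2565 − 2921 = −356 kJ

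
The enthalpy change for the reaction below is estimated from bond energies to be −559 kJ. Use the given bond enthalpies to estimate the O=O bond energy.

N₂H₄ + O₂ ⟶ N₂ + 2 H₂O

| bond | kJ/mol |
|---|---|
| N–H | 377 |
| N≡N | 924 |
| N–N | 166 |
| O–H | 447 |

D(O=O) ≈ 479 kJ/mol

Let D be the O=O bond energy.
Σ(broken) = 4×377 + 1×166 + 1×D = 1674 + D
Σ(formed) = 1×924 + 4×447 = 2712
ΔH = Σ(broken) − Σ(formed) = (1674 + D) − (2712) = −1038 + D
Setting this equal to −559 kJ gives D = 479 kJ/mol.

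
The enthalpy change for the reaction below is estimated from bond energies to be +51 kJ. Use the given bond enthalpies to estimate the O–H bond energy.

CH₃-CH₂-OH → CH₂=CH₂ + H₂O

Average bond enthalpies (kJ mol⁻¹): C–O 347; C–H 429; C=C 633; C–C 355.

Let D be the O–H bond energy.
Σ(broken) = 1×355 + 5×429 + 1×347 + 1×D = 2847 + D
Σ(formed) = 4×429 + 1×633 + 2×D = 2349 + 2D
ΔH = Σ(broken) − Σ(formed) = (2847 + D) − (2349 + 2D) = +498 − D
Setting this equal to +51 kJ gives D = 447 kJ/mol.

D(O–H) ≈ 447 kJ/mol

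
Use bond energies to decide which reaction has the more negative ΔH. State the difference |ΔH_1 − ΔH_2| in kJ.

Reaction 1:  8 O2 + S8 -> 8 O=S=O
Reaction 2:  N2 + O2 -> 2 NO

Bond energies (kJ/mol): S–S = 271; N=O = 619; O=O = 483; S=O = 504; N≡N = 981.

Reaction 1:
  Bonds broken (reactants):
    O=O: 8 × 483 = 3864
    S–S: 8 × 271 = 2168
    Σ(broken) = 6032 kJ
  Bonds formed (products):
    S=O: 16 × 504 = 8064
    Σ(formed) = 8064 kJ
  ΔH_1 = 6032 − 8064 = −2032 kJ
Reaction 2:
  Bonds broken (reactants):
    N≡N: 1 × 981 = 981
    O=O: 1 × 483 = 483
    Σ(broken) = 1464 kJ
  Bonds formed (products):
    N=O: 2 × 619 = 1238
    Σ(formed) = 1238 kJ
  ΔH_2 = 1464 − 1238 = +226 kJ
ΔH_1 − ΔH_2 = −2258 kJ, so reaction 1 has the more negative ΔH; |ΔH_1 − ΔH_2| = 2258 kJ.

Reaction 1, by 2258 kJ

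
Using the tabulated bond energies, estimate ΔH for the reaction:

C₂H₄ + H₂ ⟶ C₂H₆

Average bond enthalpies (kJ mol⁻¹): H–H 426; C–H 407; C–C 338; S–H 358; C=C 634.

ΔH ≈ −92 kJ

Bonds broken (reactants):
  C–H: 4 × 407 = 1628
  C=C: 1 × 634 = 634
  H–H: 1 × 426 = 426
  Σ(broken) = 2688 kJ
Bonds formed (products):
  C–C: 1 × 338 = 338
  C–H: 6 × 407 = 2442
  Σ(formed) = 2780 kJ
ΔH = Σ(broken) − Σ(formed) = 2688 − 2780 = −92 kJ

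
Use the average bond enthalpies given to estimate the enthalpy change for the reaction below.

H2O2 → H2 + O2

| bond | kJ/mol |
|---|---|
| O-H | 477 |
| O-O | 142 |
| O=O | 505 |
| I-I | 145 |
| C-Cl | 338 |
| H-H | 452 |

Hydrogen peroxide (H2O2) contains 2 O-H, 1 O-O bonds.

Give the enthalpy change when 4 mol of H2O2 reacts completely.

ΔH = +556 kJ

Bonds broken (reactants):
  O-H: 2 × 477 = 954
  O-O: 1 × 142 = 142
  Σ(broken) = 1096 kJ
Bonds formed (products):
  H-H: 1 × 452 = 452
  O=O: 1 × 505 = 505
  Σ(formed) = 957 kJ
ΔH = Σ(broken) − Σ(formed) = 1096 − 957 = +139 kJ
For 4× the reaction as written: 4 × (+139) = +556 kJ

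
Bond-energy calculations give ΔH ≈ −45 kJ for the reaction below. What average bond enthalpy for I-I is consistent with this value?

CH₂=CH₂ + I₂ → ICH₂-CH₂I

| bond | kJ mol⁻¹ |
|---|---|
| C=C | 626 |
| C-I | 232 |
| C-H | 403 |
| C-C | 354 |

D(I-I) ≈ 147 kJ/mol

Let D be the I-I bond energy.
Σ(broken) = 4×403 + 1×626 + 1×D = 2238 + D
Σ(formed) = 1×354 + 4×403 + 2×232 = 2430
ΔH = Σ(broken) − Σ(formed) = (2238 + D) − (2430) = −192 + D
Setting this equal to −45 kJ gives D = 147 kJ/mol.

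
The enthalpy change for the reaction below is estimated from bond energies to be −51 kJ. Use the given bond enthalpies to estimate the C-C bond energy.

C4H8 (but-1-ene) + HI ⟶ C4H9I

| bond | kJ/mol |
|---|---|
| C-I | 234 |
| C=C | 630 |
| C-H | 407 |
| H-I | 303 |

Let D be the C-C bond energy.
Σ(broken) = 2×D + 8×407 + 1×630 + 1×303 = 4189 + 2D
Σ(formed) = 3×D + 9×407 + 1×234 = 3897 + 3D
ΔH = Σ(broken) − Σ(formed) = (4189 + 2D) − (3897 + 3D) = +292 − D
Setting this equal to −51 kJ gives D = 343 kJ/mol.

D(C-C) ≈ 343 kJ/mol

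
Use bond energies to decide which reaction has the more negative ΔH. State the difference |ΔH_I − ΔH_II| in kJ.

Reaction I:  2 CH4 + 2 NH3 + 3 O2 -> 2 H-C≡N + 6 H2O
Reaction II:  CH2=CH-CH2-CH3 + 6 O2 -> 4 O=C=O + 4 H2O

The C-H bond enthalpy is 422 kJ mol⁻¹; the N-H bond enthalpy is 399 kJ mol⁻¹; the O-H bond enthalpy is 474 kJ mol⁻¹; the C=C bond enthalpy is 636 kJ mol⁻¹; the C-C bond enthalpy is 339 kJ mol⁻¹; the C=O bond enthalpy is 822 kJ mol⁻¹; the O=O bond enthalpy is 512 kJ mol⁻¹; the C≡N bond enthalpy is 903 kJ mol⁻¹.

Reaction II, by 1574 kJ

Reaction I:
  Bonds broken (reactants):
    C-H: 8 × 422 = 3376
    N-H: 6 × 399 = 2394
    O=O: 3 × 512 = 1536
    Σ(broken) = 7306 kJ
  Bonds formed (products):
    C≡N: 2 × 903 = 1806
    C-H: 2 × 422 = 844
    O-H: 12 × 474 = 5688
    Σ(formed) = 8338 kJ
  ΔH_I = 7306 − 8338 = −1032 kJ
Reaction II:
  Bonds broken (reactants):
    C-C: 2 × 339 = 678
    C-H: 8 × 422 = 3376
    C=C: 1 × 636 = 636
    O=O: 6 × 512 = 3072
    Σ(broken) = 7762 kJ
  Bonds formed (products):
    C=O: 8 × 822 = 6576
    O-H: 8 × 474 = 3792
    Σ(formed) = 10368 kJ
  ΔH_II = 7762 − 10368 = −2606 kJ
ΔH_I − ΔH_II = +1574 kJ, so reaction II has the more negative ΔH; |ΔH_I − ΔH_II| = 1574 kJ.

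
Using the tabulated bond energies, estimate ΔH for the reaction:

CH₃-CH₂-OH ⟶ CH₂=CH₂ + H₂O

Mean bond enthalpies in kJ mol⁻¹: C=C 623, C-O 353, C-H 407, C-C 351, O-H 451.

ΔH ≈ +37 kJ

Bonds broken (reactants):
  C-C: 1 × 351 = 351
  C-H: 5 × 407 = 2035
  C-O: 1 × 353 = 353
  O-H: 1 × 451 = 451
  Σ(broken) = 3190 kJ
Bonds formed (products):
  C-H: 4 × 407 = 1628
  C=C: 1 × 623 = 623
  O-H: 2 × 451 = 902
  Σ(formed) = 3153 kJ
ΔH = Σ(broken) − Σ(formed) = 3190 − 3153 = +37 kJ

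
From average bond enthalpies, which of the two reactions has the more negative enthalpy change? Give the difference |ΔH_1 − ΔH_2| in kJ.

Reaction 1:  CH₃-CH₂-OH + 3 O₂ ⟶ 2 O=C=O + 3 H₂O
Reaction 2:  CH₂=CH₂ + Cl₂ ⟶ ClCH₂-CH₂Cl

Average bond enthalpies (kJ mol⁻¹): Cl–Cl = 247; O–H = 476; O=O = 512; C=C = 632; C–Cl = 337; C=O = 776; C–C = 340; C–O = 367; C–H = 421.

Reaction 1, by 1001 kJ

Reaction 1:
  Bonds broken (reactants):
    C–C: 1 × 340 = 340
    C–H: 5 × 421 = 2105
    C–O: 1 × 367 = 367
    O–H: 1 × 476 = 476
    O=O: 3 × 512 = 1536
    Σ(broken) = 4824 kJ
  Bonds formed (products):
    C=O: 4 × 776 = 3104
    O–H: 6 × 476 = 2856
    Σ(formed) = 5960 kJ
  ΔH_1 = 4824 − 5960 = −1136 kJ
Reaction 2:
  Bonds broken (reactants):
    C–H: 4 × 421 = 1684
    C=C: 1 × 632 = 632
    Cl–Cl: 1 × 247 = 247
    Σ(broken) = 2563 kJ
  Bonds formed (products):
    C–C: 1 × 340 = 340
    C–Cl: 2 × 337 = 674
    C–H: 4 × 421 = 1684
    Σ(formed) = 2698 kJ
  ΔH_2 = 2563 − 2698 = −135 kJ
ΔH_1 − ΔH_2 = −1001 kJ, so reaction 1 has the more negative ΔH; |ΔH_1 − ΔH_2| = 1001 kJ.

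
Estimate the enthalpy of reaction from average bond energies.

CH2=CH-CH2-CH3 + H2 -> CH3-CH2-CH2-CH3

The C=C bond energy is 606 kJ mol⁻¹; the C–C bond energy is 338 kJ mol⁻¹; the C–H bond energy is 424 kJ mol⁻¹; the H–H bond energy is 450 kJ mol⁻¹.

ΔH ≈ −130 kJ

Bonds broken (reactants):
  C–C: 2 × 338 = 676
  C–H: 8 × 424 = 3392
  C=C: 1 × 606 = 606
  H–H: 1 × 450 = 450
  Σ(broken) = 5124 kJ
Bonds formed (products):
  C–C: 3 × 338 = 1014
  C–H: 10 × 424 = 4240
  Σ(formed) = 5254 kJ
ΔH = Σ(broken) − Σ(formed) = 5124 − 5254 = −130 kJ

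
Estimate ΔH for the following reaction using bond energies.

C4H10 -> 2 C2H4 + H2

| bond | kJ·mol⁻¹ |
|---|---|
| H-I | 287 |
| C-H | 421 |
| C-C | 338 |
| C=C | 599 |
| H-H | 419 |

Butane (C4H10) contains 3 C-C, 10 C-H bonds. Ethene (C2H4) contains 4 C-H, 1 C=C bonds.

ΔH ≈ +239 kJ

Bonds broken (reactants):
  C-C: 3 × 338 = 1014
  C-H: 10 × 421 = 4210
  Σ(broken) = 5224 kJ
Bonds formed (products):
  C-H: 8 × 421 = 3368
  C=C: 2 × 599 = 1198
  H-H: 1 × 419 = 419
  Σ(formed) = 4985 kJ
ΔH = Σ(broken) − Σ(formed) = 5224 − 4985 = +239 kJ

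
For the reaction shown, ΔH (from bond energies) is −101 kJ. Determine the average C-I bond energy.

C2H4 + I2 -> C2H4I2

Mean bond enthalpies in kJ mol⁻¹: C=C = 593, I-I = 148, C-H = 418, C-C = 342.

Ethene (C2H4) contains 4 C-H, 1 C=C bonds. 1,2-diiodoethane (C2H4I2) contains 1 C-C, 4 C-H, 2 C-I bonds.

Let D be the C-I bond energy.
Σ(broken) = 4×418 + 1×593 + 1×148 = 2413
Σ(formed) = 1×342 + 4×418 + 2×D = 2014 + 2D
ΔH = Σ(broken) − Σ(formed) = (2413) − (2014 + 2D) = +399 − 2D
Setting this equal to −101 kJ gives 2D = 500, so D = 250 kJ/mol.

D(C-I) ≈ 250 kJ/mol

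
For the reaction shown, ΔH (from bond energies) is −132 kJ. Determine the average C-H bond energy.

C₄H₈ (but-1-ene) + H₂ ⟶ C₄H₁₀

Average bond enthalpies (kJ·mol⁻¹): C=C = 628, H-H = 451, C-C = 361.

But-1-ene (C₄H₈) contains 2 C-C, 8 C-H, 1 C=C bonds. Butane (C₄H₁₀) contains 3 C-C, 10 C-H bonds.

D(C-H) ≈ 425 kJ/mol

Let D be the C-H bond energy.
Σ(broken) = 2×361 + 8×D + 1×628 + 1×451 = 1801 + 8D
Σ(formed) = 3×361 + 10×D = 1083 + 10D
ΔH = Σ(broken) − Σ(formed) = (1801 + 8D) − (1083 + 10D) = +718 − 2D
Setting this equal to −132 kJ gives 2D = 850, so D = 425 kJ/mol.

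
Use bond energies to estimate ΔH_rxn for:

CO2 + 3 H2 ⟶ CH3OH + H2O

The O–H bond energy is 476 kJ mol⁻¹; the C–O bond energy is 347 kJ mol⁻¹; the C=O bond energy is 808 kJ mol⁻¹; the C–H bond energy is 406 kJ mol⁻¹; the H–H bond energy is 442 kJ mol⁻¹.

Bonds broken (reactants):
  C=O: 2 × 808 = 1616
  H–H: 3 × 442 = 1326
  Σ(broken) = 2942 kJ
Bonds formed (products):
  C–H: 3 × 406 = 1218
  C–O: 1 × 347 = 347
  O–H: 3 × 476 = 1428
  Σ(formed) = 2993 kJ
ΔH = Σ(broken) − Σ(formed) = 2942 − 2993 = −51 kJ

ΔH ≈ −51 kJ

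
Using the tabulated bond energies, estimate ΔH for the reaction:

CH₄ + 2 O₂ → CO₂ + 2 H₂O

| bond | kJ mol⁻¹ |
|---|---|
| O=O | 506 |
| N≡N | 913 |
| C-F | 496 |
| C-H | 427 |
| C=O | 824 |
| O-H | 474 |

Bonds broken (reactants):
  C-H: 4 × 427 = 1708
  O=O: 2 × 506 = 1012
  Σ(broken) = 2720 kJ
Bonds formed (products):
  C=O: 2 × 824 = 1648
  O-H: 4 × 474 = 1896
  Σ(formed) = 3544 kJ
ΔH = Σ(broken) − Σ(formed) = 2720 − 3544 = −824 kJ

ΔH ≈ −824 kJ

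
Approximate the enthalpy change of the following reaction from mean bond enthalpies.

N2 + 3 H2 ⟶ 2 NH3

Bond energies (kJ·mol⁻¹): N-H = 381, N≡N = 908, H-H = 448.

Bonds broken (reactants):
  H-H: 3 × 448 = 1344
  N≡N: 1 × 908 = 908
  Σ(broken) = 2252 kJ
Bonds formed (products):
  N-H: 6 × 381 = 2286
  Σ(formed) = 2286 kJ
ΔH = Σ(broken) − Σ(formed) = 2252 − 2286 = −34 kJ

ΔH ≈ −34 kJ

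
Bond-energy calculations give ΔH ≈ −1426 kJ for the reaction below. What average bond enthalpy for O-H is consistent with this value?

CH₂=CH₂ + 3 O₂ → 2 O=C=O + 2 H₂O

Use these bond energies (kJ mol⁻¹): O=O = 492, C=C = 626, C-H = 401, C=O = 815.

D(O-H) ≈ 468 kJ/mol

Let D be the O-H bond energy.
Σ(broken) = 4×401 + 1×626 + 3×492 = 3706
Σ(formed) = 4×815 + 4×D = 3260 + 4D
ΔH = Σ(broken) − Σ(formed) = (3706) − (3260 + 4D) = +446 − 4D
Setting this equal to −1426 kJ gives 4D = 1872, so D = 468 kJ/mol.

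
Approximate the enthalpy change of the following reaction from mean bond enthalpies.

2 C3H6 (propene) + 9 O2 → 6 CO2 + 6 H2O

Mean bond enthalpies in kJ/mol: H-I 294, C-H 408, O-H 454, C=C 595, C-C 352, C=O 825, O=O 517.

ΔH ≈ −3905 kJ

Bonds broken (reactants):
  C-C: 2 × 352 = 704
  C-H: 12 × 408 = 4896
  C=C: 2 × 595 = 1190
  O=O: 9 × 517 = 4653
  Σ(broken) = 11443 kJ
Bonds formed (products):
  C=O: 12 × 825 = 9900
  O-H: 12 × 454 = 5448
  Σ(formed) = 15348 kJ
ΔH = Σ(broken) − Σ(formed) = 11443 − 15348 = −3905 kJ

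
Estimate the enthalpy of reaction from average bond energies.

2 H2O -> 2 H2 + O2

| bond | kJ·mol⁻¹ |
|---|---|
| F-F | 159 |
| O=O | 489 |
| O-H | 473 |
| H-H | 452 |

Bonds broken (reactants):
  O-H: 4 × 473 = 1892
  Σ(broken) = 1892 kJ
Bonds formed (products):
  H-H: 2 × 452 = 904
  O=O: 1 × 489 = 489
  Σ(formed) = 1393 kJ
ΔH = Σ(broken) − Σ(formed) = 1892 − 1393 = +499 kJ

ΔH ≈ +499 kJ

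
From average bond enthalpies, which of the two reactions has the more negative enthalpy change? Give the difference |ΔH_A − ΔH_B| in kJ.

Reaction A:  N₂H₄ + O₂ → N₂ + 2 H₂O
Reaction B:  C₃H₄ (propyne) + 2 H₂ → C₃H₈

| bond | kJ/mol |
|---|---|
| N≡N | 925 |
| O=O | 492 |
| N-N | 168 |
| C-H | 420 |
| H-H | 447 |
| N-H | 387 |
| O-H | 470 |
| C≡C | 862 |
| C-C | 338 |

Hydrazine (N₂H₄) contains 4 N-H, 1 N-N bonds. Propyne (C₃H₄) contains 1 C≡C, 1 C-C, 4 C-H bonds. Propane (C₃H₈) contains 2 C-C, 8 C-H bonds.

Reaction A, by 335 kJ

Reaction A:
  Bonds broken (reactants):
    N-H: 4 × 387 = 1548
    N-N: 1 × 168 = 168
    O=O: 1 × 492 = 492
    Σ(broken) = 2208 kJ
  Bonds formed (products):
    N≡N: 1 × 925 = 925
    O-H: 4 × 470 = 1880
    Σ(formed) = 2805 kJ
  ΔH_A = 2208 − 2805 = −597 kJ
Reaction B:
  Bonds broken (reactants):
    C≡C: 1 × 862 = 862
    C-C: 1 × 338 = 338
    C-H: 4 × 420 = 1680
    H-H: 2 × 447 = 894
    Σ(broken) = 3774 kJ
  Bonds formed (products):
    C-C: 2 × 338 = 676
    C-H: 8 × 420 = 3360
    Σ(formed) = 4036 kJ
  ΔH_B = 3774 − 4036 = −262 kJ
ΔH_A − ΔH_B = −335 kJ, so reaction A has the more negative ΔH; |ΔH_A − ΔH_B| = 335 kJ.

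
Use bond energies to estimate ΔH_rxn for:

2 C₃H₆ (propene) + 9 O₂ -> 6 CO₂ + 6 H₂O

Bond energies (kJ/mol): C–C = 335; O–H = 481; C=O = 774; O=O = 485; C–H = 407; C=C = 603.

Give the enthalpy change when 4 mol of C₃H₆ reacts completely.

Bonds broken (reactants):
  C–C: 2 × 335 = 670
  C–H: 12 × 407 = 4884
  C=C: 2 × 603 = 1206
  O=O: 9 × 485 = 4365
  Σ(broken) = 11125 kJ
Bonds formed (products):
  C=O: 12 × 774 = 9288
  O–H: 12 × 481 = 5772
  Σ(formed) = 15060 kJ
ΔH = Σ(broken) − Σ(formed) = 11125 − 15060 = −3935 kJ
For 2× the reaction as written: 2 × (−3935) = −7870 kJ

ΔH = −7870 kJ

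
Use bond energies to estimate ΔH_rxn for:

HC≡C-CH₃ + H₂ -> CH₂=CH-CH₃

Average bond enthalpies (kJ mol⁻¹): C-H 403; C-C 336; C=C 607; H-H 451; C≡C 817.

ΔH ≈ −145 kJ

Bonds broken (reactants):
  C≡C: 1 × 817 = 817
  C-C: 1 × 336 = 336
  C-H: 4 × 403 = 1612
  H-H: 1 × 451 = 451
  Σ(broken) = 3216 kJ
Bonds formed (products):
  C-C: 1 × 336 = 336
  C-H: 6 × 403 = 2418
  C=C: 1 × 607 = 607
  Σ(formed) = 3361 kJ
ΔH = Σ(broken) − Σ(formed) = 3216 − 3361 = −145 kJ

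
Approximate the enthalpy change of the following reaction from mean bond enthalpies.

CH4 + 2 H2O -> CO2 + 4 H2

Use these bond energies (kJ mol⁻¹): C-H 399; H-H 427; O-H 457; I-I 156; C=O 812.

Bonds broken (reactants):
  C-H: 4 × 399 = 1596
  O-H: 4 × 457 = 1828
  Σ(broken) = 3424 kJ
Bonds formed (products):
  C=O: 2 × 812 = 1624
  H-H: 4 × 427 = 1708
  Σ(formed) = 3332 kJ
ΔH = Σ(broken) − Σ(formed) = 3424 − 3332 = +92 kJ

ΔH ≈ +92 kJ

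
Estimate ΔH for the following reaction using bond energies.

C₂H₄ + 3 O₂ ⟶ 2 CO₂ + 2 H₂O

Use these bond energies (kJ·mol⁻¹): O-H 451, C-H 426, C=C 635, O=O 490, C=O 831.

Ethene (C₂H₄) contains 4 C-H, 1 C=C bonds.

Bonds broken (reactants):
  C-H: 4 × 426 = 1704
  C=C: 1 × 635 = 635
  O=O: 3 × 490 = 1470
  Σ(broken) = 3809 kJ
Bonds formed (products):
  C=O: 4 × 831 = 3324
  O-H: 4 × 451 = 1804
  Σ(formed) = 5128 kJ
ΔH = Σ(broken) − Σ(formed) = 3809 − 5128 = −1319 kJ

ΔH ≈ −1319 kJ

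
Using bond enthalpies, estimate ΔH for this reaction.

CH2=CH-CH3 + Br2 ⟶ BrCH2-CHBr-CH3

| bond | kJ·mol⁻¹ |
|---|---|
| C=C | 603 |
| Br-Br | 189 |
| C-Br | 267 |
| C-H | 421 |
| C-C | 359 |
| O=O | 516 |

Bonds broken (reactants):
  Br-Br: 1 × 189 = 189
  C-C: 1 × 359 = 359
  C-H: 6 × 421 = 2526
  C=C: 1 × 603 = 603
  Σ(broken) = 3677 kJ
Bonds formed (products):
  C-Br: 2 × 267 = 534
  C-C: 2 × 359 = 718
  C-H: 6 × 421 = 2526
  Σ(formed) = 3778 kJ
ΔH = Σ(broken) − Σ(formed) = 3677 − 3778 = −101 kJ

ΔH ≈ −101 kJ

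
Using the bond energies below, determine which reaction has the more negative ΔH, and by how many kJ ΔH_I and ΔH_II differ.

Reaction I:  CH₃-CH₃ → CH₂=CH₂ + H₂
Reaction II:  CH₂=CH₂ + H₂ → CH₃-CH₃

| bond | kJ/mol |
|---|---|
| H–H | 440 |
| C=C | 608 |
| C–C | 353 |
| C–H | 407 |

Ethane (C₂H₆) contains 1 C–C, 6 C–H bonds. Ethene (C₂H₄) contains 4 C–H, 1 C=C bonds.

Reaction I:
  Bonds broken (reactants):
    C–C: 1 × 353 = 353
    C–H: 6 × 407 = 2442
    Σ(broken) = 2795 kJ
  Bonds formed (products):
    C–H: 4 × 407 = 1628
    C=C: 1 × 608 = 608
    H–H: 1 × 440 = 440
    Σ(formed) = 2676 kJ
  ΔH_I = 2795 − 2676 = +119 kJ
Reaction II:
  Bonds broken (reactants):
    C–H: 4 × 407 = 1628
    C=C: 1 × 608 = 608
    H–H: 1 × 440 = 440
    Σ(broken) = 2676 kJ
  Bonds formed (products):
    C–C: 1 × 353 = 353
    C–H: 6 × 407 = 2442
    Σ(formed) = 2795 kJ
  ΔH_II = 2676 − 2795 = −119 kJ
ΔH_I − ΔH_II = +238 kJ, so reaction II has the more negative ΔH; |ΔH_I − ΔH_II| = 238 kJ.

Reaction II, by 238 kJ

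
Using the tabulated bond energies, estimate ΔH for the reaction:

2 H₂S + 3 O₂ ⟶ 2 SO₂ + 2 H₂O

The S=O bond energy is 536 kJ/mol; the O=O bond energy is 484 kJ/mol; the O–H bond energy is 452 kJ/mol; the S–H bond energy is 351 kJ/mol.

ΔH ≈ −1096 kJ

Bonds broken (reactants):
  O=O: 3 × 484 = 1452
  S–H: 4 × 351 = 1404
  Σ(broken) = 2856 kJ
Bonds formed (products):
  O–H: 4 × 452 = 1808
  S=O: 4 × 536 = 2144
  Σ(formed) = 3952 kJ
ΔH = Σ(broken) − Σ(formed) = 2856 − 3952 = −1096 kJ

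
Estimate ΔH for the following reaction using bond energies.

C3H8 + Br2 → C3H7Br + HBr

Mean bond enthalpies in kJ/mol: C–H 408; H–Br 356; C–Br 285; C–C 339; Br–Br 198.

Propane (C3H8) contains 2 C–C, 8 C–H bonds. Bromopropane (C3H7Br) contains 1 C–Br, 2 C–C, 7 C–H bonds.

ΔH ≈ −35 kJ

Bonds broken (reactants):
  Br–Br: 1 × 198 = 198
  C–C: 2 × 339 = 678
  C–H: 8 × 408 = 3264
  Σ(broken) = 4140 kJ
Bonds formed (products):
  C–Br: 1 × 285 = 285
  C–C: 2 × 339 = 678
  C–H: 7 × 408 = 2856
  H–Br: 1 × 356 = 356
  Σ(formed) = 4175 kJ
ΔH = Σ(broken) − Σ(formed) = 4140 − 4175 = −35 kJ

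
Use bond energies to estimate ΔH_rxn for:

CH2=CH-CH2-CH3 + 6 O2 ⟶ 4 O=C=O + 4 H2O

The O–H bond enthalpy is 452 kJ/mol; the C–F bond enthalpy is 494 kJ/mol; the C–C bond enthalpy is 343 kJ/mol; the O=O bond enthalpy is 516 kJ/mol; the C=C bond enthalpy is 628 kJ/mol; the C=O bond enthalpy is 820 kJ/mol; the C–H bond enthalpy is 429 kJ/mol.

ΔH ≈ −2334 kJ

Bonds broken (reactants):
  C–C: 2 × 343 = 686
  C–H: 8 × 429 = 3432
  C=C: 1 × 628 = 628
  O=O: 6 × 516 = 3096
  Σ(broken) = 7842 kJ
Bonds formed (products):
  C=O: 8 × 820 = 6560
  O–H: 8 × 452 = 3616
  Σ(formed) = 10176 kJ
ΔH = Σ(broken) − Σ(formed) = 7842 − 10176 = −2334 kJ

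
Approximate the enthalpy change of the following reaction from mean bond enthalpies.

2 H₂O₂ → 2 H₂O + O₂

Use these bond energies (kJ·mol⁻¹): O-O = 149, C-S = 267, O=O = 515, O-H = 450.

ΔH ≈ −217 kJ

Bonds broken (reactants):
  O-H: 4 × 450 = 1800
  O-O: 2 × 149 = 298
  Σ(broken) = 2098 kJ
Bonds formed (products):
  O-H: 4 × 450 = 1800
  O=O: 1 × 515 = 515
  Σ(formed) = 2315 kJ
ΔH = Σ(broken) − Σ(formed) = 2098 − 2315 = −217 kJ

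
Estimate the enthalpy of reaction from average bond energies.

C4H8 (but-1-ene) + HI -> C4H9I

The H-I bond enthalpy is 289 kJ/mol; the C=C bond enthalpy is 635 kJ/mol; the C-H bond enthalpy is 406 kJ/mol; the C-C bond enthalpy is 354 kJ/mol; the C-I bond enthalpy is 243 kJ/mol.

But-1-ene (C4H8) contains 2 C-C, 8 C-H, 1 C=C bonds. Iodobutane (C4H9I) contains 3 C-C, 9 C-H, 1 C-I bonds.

Bonds broken (reactants):
  C-C: 2 × 354 = 708
  C-H: 8 × 406 = 3248
  C=C: 1 × 635 = 635
  H-I: 1 × 289 = 289
  Σ(broken) = 4880 kJ
Bonds formed (products):
  C-C: 3 × 354 = 1062
  C-H: 9 × 406 = 3654
  C-I: 1 × 243 = 243
  Σ(formed) = 4959 kJ
ΔH = Σ(broken) − Σ(formed) = 4880 − 4959 = −79 kJ

ΔH ≈ −79 kJ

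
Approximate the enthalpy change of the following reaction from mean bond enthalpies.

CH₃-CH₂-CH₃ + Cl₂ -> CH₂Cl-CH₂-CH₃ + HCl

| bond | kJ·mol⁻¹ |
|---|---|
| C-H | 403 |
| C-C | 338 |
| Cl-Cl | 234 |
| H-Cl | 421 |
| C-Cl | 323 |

Bonds broken (reactants):
  C-C: 2 × 338 = 676
  C-H: 8 × 403 = 3224
  Cl-Cl: 1 × 234 = 234
  Σ(broken) = 4134 kJ
Bonds formed (products):
  C-C: 2 × 338 = 676
  C-Cl: 1 × 323 = 323
  C-H: 7 × 403 = 2821
  H-Cl: 1 × 421 = 421
  Σ(formed) = 4241 kJ
ΔH = Σ(broken) − Σ(formed) = 4134 − 4241 = −107 kJ

ΔH ≈ −107 kJ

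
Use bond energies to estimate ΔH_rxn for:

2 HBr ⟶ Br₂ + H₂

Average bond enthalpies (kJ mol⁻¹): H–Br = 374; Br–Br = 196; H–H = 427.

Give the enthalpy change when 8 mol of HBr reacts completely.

ΔH = +500 kJ

Bonds broken (reactants):
  H–Br: 2 × 374 = 748
  Σ(broken) = 748 kJ
Bonds formed (products):
  Br–Br: 1 × 196 = 196
  H–H: 1 × 427 = 427
  Σ(formed) = 623 kJ
ΔH = Σ(broken) − Σ(formed) = 748 − 623 = +125 kJ
For 4× the reaction as written: 4 × (+125) = +500 kJ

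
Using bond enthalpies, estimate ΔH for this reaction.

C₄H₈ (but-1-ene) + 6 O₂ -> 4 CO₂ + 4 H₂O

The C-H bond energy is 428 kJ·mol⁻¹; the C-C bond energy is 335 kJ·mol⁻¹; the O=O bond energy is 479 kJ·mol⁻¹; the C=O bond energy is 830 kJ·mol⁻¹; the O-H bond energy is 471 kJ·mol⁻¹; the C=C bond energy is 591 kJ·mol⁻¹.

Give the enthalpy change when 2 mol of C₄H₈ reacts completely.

ΔH = −5698 kJ

Bonds broken (reactants):
  C-C: 2 × 335 = 670
  C-H: 8 × 428 = 3424
  C=C: 1 × 591 = 591
  O=O: 6 × 479 = 2874
  Σ(broken) = 7559 kJ
Bonds formed (products):
  C=O: 8 × 830 = 6640
  O-H: 8 × 471 = 3768
  Σ(formed) = 10408 kJ
ΔH = Σ(broken) − Σ(formed) = 7559 − 10408 = −2849 kJ
For 2× the reaction as written: 2 × (−2849) = −5698 kJ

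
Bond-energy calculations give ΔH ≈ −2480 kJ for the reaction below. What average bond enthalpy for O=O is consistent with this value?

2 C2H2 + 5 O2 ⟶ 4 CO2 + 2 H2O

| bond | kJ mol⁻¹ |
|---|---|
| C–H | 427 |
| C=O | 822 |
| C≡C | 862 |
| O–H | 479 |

Let D be the O=O bond energy.
Σ(broken) = 2×862 + 4×427 + 5×D = 3432 + 5D
Σ(formed) = 8×822 + 4×479 = 8492
ΔH = Σ(broken) − Σ(formed) = (3432 + 5D) − (8492) = −5060 + 5D
Setting this equal to −2480 kJ gives 5D = 2580, so D = 516 kJ/mol.

D(O=O) ≈ 516 kJ/mol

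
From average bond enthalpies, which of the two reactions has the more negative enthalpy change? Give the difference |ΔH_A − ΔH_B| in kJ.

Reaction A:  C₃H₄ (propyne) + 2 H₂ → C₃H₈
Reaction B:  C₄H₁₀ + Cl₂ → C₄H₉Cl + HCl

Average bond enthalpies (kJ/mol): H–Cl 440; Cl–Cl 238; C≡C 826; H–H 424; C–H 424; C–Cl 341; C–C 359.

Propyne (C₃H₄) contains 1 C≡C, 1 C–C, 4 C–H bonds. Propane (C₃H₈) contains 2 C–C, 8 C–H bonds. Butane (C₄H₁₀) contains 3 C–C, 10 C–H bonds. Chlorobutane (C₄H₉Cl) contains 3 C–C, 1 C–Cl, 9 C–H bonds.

Reaction A:
  Bonds broken (reactants):
    C≡C: 1 × 826 = 826
    C–C: 1 × 359 = 359
    C–H: 4 × 424 = 1696
    H–H: 2 × 424 = 848
    Σ(broken) = 3729 kJ
  Bonds formed (products):
    C–C: 2 × 359 = 718
    C–H: 8 × 424 = 3392
    Σ(formed) = 4110 kJ
  ΔH_A = 3729 − 4110 = −381 kJ
Reaction B:
  Bonds broken (reactants):
    C–C: 3 × 359 = 1077
    C–H: 10 × 424 = 4240
    Cl–Cl: 1 × 238 = 238
    Σ(broken) = 5555 kJ
  Bonds formed (products):
    C–C: 3 × 359 = 1077
    C–Cl: 1 × 341 = 341
    C–H: 9 × 424 = 3816
    H–Cl: 1 × 440 = 440
    Σ(formed) = 5674 kJ
  ΔH_B = 5555 − 5674 = −119 kJ
ΔH_A − ΔH_B = −262 kJ, so reaction A has the more negative ΔH; |ΔH_A − ΔH_B| = 262 kJ.

Reaction A, by 262 kJ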